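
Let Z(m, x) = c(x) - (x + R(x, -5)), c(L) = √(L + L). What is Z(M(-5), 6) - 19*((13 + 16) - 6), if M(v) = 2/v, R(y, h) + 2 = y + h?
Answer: -442 + 2*√3 ≈ -438.54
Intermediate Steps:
R(y, h) = -2 + h + y (R(y, h) = -2 + (y + h) = -2 + (h + y) = -2 + h + y)
c(L) = √2*√L (c(L) = √(2*L) = √2*√L)
Z(m, x) = 7 - 2*x + √2*√x (Z(m, x) = √2*√x - (x + (-2 - 5 + x)) = √2*√x - (x + (-7 + x)) = √2*√x - (-7 + 2*x) = √2*√x + (7 - 2*x) = 7 - 2*x + √2*√x)
Z(M(-5), 6) - 19*((13 + 16) - 6) = (7 - 2*6 + √2*√6) - 19*((13 + 16) - 6) = (7 - 12 + 2*√3) - 19*(29 - 6) = (-5 + 2*√3) - 19*23 = (-5 + 2*√3) - 437 = -442 + 2*√3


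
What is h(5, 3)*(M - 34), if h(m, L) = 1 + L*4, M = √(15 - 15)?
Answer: -442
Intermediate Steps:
M = 0 (M = √0 = 0)
h(m, L) = 1 + 4*L
h(5, 3)*(M - 34) = (1 + 4*3)*(0 - 34) = (1 + 12)*(-34) = 13*(-34) = -442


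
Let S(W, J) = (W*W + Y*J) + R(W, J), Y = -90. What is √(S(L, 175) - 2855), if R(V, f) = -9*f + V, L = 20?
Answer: 4*I*√1235 ≈ 140.57*I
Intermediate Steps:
R(V, f) = V - 9*f
S(W, J) = W + W² - 99*J (S(W, J) = (W*W - 90*J) + (W - 9*J) = (W² - 90*J) + (W - 9*J) = W + W² - 99*J)
√(S(L, 175) - 2855) = √((20 + 20² - 99*175) - 2855) = √((20 + 400 - 17325) - 2855) = √(-16905 - 2855) = √(-19760) = 4*I*√1235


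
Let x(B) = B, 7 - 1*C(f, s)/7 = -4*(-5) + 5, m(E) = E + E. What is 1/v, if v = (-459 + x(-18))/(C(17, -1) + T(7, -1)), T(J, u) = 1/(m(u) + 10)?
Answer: 19/72 ≈ 0.26389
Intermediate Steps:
m(E) = 2*E
C(f, s) = -126 (C(f, s) = 49 - 7*(-4*(-5) + 5) = 49 - 7*(20 + 5) = 49 - 7*25 = 49 - 175 = -126)
T(J, u) = 1/(10 + 2*u) (T(J, u) = 1/(2*u + 10) = 1/(10 + 2*u))
v = 72/19 (v = (-459 - 18)/(-126 + 1/(2*(5 - 1))) = -477/(-126 + (½)/4) = -477/(-126 + (½)*(¼)) = -477/(-126 + ⅛) = -477/(-1007/8) = -477*(-8/1007) = 72/19 ≈ 3.7895)
1/v = 1/(72/19) = 19/72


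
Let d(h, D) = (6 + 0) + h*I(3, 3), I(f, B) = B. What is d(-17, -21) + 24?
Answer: -21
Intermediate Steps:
d(h, D) = 6 + 3*h (d(h, D) = (6 + 0) + h*3 = 6 + 3*h)
d(-17, -21) + 24 = (6 + 3*(-17)) + 24 = (6 - 51) + 24 = -45 + 24 = -21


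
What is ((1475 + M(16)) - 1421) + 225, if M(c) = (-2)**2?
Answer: 283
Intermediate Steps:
M(c) = 4
((1475 + M(16)) - 1421) + 225 = ((1475 + 4) - 1421) + 225 = (1479 - 1421) + 225 = 58 + 225 = 283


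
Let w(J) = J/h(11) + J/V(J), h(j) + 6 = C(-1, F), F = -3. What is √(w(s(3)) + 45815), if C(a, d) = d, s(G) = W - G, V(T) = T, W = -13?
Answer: 26*√610/3 ≈ 214.05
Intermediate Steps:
s(G) = -13 - G
h(j) = -9 (h(j) = -6 - 3 = -9)
w(J) = 1 - J/9 (w(J) = J/(-9) + J/J = J*(-⅑) + 1 = -J/9 + 1 = 1 - J/9)
√(w(s(3)) + 45815) = √((1 - (-13 - 1*3)/9) + 45815) = √((1 - (-13 - 3)/9) + 45815) = √((1 - ⅑*(-16)) + 45815) = √((1 + 16/9) + 45815) = √(25/9 + 45815) = √(412360/9) = 26*√610/3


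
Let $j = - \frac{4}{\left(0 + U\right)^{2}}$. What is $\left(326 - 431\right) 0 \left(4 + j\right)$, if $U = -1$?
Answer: $0$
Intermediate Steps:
$j = -4$ ($j = - \frac{4}{\left(0 - 1\right)^{2}} = - \frac{4}{\left(-1\right)^{2}} = - \frac{4}{1} = \left(-4\right) 1 = -4$)
$\left(326 - 431\right) 0 \left(4 + j\right) = \left(326 - 431\right) 0 \left(4 - 4\right) = - 105 \cdot 0 \cdot 0 = \left(-105\right) 0 = 0$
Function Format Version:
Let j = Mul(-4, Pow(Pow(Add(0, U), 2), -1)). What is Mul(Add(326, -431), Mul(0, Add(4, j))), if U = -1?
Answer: 0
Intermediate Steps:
j = -4 (j = Mul(-4, Pow(Pow(Add(0, -1), 2), -1)) = Mul(-4, Pow(Pow(-1, 2), -1)) = Mul(-4, Pow(1, -1)) = Mul(-4, 1) = -4)
Mul(Add(326, -431), Mul(0, Add(4, j))) = Mul(Add(326, -431), Mul(0, Add(4, -4))) = Mul(-105, Mul(0, 0)) = Mul(-105, 0) = 0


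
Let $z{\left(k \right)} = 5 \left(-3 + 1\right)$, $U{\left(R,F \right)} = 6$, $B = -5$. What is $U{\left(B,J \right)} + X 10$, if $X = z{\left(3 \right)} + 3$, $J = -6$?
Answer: $-64$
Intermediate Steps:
$z{\left(k \right)} = -10$ ($z{\left(k \right)} = 5 \left(-2\right) = -10$)
$X = -7$ ($X = -10 + 3 = -7$)
$U{\left(B,J \right)} + X 10 = 6 - 70 = -64$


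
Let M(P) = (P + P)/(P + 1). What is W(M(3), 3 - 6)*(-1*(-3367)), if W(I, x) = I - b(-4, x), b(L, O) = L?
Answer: 37037/2 ≈ 18519.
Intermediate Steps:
M(P) = 2*P/(1 + P) (M(P) = (2*P)/(1 + P) = 2*P/(1 + P))
W(I, x) = 4 + I (W(I, x) = I - 1*(-4) = I + 4 = 4 + I)
W(M(3), 3 - 6)*(-1*(-3367)) = (4 + 2*3/(1 + 3))*(-1*(-3367)) = (4 + 2*3/4)*3367 = (4 + 2*3*(1/4))*3367 = (4 + 3/2)*3367 = (11/2)*3367 = 37037/2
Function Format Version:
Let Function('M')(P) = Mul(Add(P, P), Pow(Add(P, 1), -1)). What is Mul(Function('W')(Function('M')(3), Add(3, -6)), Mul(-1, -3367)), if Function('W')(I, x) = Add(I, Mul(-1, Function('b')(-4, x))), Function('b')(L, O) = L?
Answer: Rational(37037, 2) ≈ 18519.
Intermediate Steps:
Function('M')(P) = Mul(2, P, Pow(Add(1, P), -1)) (Function('M')(P) = Mul(Mul(2, P), Pow(Add(1, P), -1)) = Mul(2, P, Pow(Add(1, P), -1)))
Function('W')(I, x) = Add(4, I) (Function('W')(I, x) = Add(I, Mul(-1, -4)) = Add(I, 4) = Add(4, I))
Mul(Function('W')(Function('M')(3), Add(3, -6)), Mul(-1, -3367)) = Mul(Add(4, Mul(2, 3, Pow(Add(1, 3), -1))), Mul(-1, -3367)) = Mul(Add(4, Mul(2, 3, Pow(4, -1))), 3367) = Mul(Add(4, Mul(2, 3, Rational(1, 4))), 3367) = Mul(Add(4, Rational(3, 2)), 3367) = Mul(Rational(11, 2), 3367) = Rational(37037, 2)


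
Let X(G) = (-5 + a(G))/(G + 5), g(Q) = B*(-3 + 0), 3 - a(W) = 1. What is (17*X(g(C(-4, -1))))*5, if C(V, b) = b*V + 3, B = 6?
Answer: 255/13 ≈ 19.615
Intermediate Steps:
C(V, b) = 3 + V*b (C(V, b) = V*b + 3 = 3 + V*b)
a(W) = 2 (a(W) = 3 - 1*1 = 3 - 1 = 2)
g(Q) = -18 (g(Q) = 6*(-3 + 0) = 6*(-3) = -18)
X(G) = -3/(5 + G) (X(G) = (-5 + 2)/(G + 5) = -3/(5 + G))
(17*X(g(C(-4, -1))))*5 = (17*(-3/(5 - 18)))*5 = (17*(-3/(-13)))*5 = (17*(-3*(-1/13)))*5 = (17*(3/13))*5 = (51/13)*5 = 255/13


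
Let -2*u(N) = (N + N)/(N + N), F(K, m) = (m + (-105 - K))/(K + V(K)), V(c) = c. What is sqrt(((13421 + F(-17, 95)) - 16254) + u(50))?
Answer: I*sqrt(818941)/17 ≈ 53.233*I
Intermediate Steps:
F(K, m) = (-105 + m - K)/(2*K) (F(K, m) = (m + (-105 - K))/(K + K) = (-105 + m - K)/((2*K)) = (-105 + m - K)*(1/(2*K)) = (-105 + m - K)/(2*K))
u(N) = -1/2 (u(N) = -(N + N)/(2*(N + N)) = -2*N/(2*(2*N)) = -2*N*1/(2*N)/2 = -1/2*1 = -1/2)
sqrt(((13421 + F(-17, 95)) - 16254) + u(50)) = sqrt(((13421 + (1/2)*(-105 + 95 - 1*(-17))/(-17)) - 16254) - 1/2) = sqrt(((13421 + (1/2)*(-1/17)*(-105 + 95 + 17)) - 16254) - 1/2) = sqrt(((13421 + (1/2)*(-1/17)*7) - 16254) - 1/2) = sqrt(((13421 - 7/34) - 16254) - 1/2) = sqrt((456307/34 - 16254) - 1/2) = sqrt(-96329/34 - 1/2) = sqrt(-48173/17) = I*sqrt(818941)/17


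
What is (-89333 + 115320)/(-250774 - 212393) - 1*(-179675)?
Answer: 83219504738/463167 ≈ 1.7968e+5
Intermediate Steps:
(-89333 + 115320)/(-250774 - 212393) - 1*(-179675) = 25987/(-463167) + 179675 = 25987*(-1/463167) + 179675 = -25987/463167 + 179675 = 83219504738/463167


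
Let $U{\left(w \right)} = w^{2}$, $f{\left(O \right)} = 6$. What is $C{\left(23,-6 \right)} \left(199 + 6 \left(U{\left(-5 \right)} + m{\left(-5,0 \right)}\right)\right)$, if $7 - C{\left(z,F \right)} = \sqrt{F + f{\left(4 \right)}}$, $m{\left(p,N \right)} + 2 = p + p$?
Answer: $1939$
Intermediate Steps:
$m{\left(p,N \right)} = -2 + 2 p$ ($m{\left(p,N \right)} = -2 + \left(p + p\right) = -2 + 2 p$)
$C{\left(z,F \right)} = 7 - \sqrt{6 + F}$ ($C{\left(z,F \right)} = 7 - \sqrt{F + 6} = 7 - \sqrt{6 + F}$)
$C{\left(23,-6 \right)} \left(199 + 6 \left(U{\left(-5 \right)} + m{\left(-5,0 \right)}\right)\right) = \left(7 - \sqrt{6 - 6}\right) \left(199 + 6 \left(\left(-5\right)^{2} + \left(-2 + 2 \left(-5\right)\right)\right)\right) = \left(7 - \sqrt{0}\right) \left(199 + 6 \left(25 - 12\right)\right) = \left(7 - 0\right) \left(199 + 6 \left(25 - 12\right)\right) = \left(7 + 0\right) \left(199 + 6 \cdot 13\right) = 7 \left(199 + 78\right) = 7 \cdot 277 = 1939$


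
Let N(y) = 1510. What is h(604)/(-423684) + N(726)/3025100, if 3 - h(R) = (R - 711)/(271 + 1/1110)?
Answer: 1051991435933/2141918823588180 ≈ 0.00049114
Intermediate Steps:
h(R) = 1691643/300811 - 1110*R/300811 (h(R) = 3 - (R - 711)/(271 + 1/1110) = 3 - (-711 + R)/(271 + 1/1110) = 3 - (-711 + R)/300811/1110 = 3 - (-711 + R)*1110/300811 = 3 - (-789210/300811 + 1110*R/300811) = 3 + (789210/300811 - 1110*R/300811) = 1691643/300811 - 1110*R/300811)
h(604)/(-423684) + N(726)/3025100 = (1691643/300811 - 1110/300811*604)/(-423684) + 1510/3025100 = (1691643/300811 - 670440/300811)*(-1/423684) + 1510*(1/3025100) = (1021203/300811)*(-1/423684) + 151/302510 = -113467/14160978636 + 151/302510 = 1051991435933/2141918823588180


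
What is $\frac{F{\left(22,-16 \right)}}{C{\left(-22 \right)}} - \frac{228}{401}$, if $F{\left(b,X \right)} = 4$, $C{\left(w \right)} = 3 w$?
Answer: $- \frac{8326}{13233} \approx -0.62918$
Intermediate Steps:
$\frac{F{\left(22,-16 \right)}}{C{\left(-22 \right)}} - \frac{228}{401} = \frac{4}{3 \left(-22\right)} - \frac{228}{401} = \frac{4}{-66} - \frac{228}{401} = 4 \left(- \frac{1}{66}\right) - \frac{228}{401} = - \frac{2}{33} - \frac{228}{401} = - \frac{8326}{13233}$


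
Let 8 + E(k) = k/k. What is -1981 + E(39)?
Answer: -1988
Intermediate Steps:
E(k) = -7 (E(k) = -8 + k/k = -8 + 1 = -7)
-1981 + E(39) = -1981 - 7 = -1988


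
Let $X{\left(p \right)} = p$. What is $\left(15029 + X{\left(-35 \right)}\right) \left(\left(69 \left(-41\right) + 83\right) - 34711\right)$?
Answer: $-561630258$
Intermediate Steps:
$\left(15029 + X{\left(-35 \right)}\right) \left(\left(69 \left(-41\right) + 83\right) - 34711\right) = \left(15029 - 35\right) \left(\left(69 \left(-41\right) + 83\right) - 34711\right) = 14994 \left(\left(-2829 + 83\right) - 34711\right) = 14994 \left(-2746 - 34711\right) = 14994 \left(-37457\right) = -561630258$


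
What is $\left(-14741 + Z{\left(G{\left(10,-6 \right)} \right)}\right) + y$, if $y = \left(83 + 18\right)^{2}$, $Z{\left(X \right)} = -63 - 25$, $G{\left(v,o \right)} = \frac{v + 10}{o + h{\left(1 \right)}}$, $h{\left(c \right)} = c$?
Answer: $-4628$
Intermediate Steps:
$G{\left(v,o \right)} = \frac{10 + v}{1 + o}$ ($G{\left(v,o \right)} = \frac{v + 10}{o + 1} = \frac{10 + v}{1 + o}$)
$Z{\left(X \right)} = -88$
$y = 10201$ ($y = 101^{2} = 10201$)
$\left(-14741 + Z{\left(G{\left(10,-6 \right)} \right)}\right) + y = \left(-14741 - 88\right) + 10201 = -14829 + 10201 = -4628$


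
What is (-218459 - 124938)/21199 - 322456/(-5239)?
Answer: 5036687861/111061561 ≈ 45.350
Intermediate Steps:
(-218459 - 124938)/21199 - 322456/(-5239) = -343397*1/21199 - 322456*(-1/5239) = -343397/21199 + 322456/5239 = 5036687861/111061561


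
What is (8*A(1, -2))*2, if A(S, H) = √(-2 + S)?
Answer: 16*I ≈ 16.0*I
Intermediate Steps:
(8*A(1, -2))*2 = (8*√(-2 + 1))*2 = (8*√(-1))*2 = (8*I)*2 = 16*I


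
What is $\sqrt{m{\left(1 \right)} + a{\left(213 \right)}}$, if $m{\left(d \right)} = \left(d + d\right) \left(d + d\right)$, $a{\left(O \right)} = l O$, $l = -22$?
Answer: $i \sqrt{4682} \approx 68.425 i$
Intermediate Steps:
$a{\left(O \right)} = - 22 O$
$m{\left(d \right)} = 4 d^{2}$ ($m{\left(d \right)} = 2 d 2 d = 4 d^{2}$)
$\sqrt{m{\left(1 \right)} + a{\left(213 \right)}} = \sqrt{4 \cdot 1^{2} - 4686} = \sqrt{4 \cdot 1 - 4686} = \sqrt{4 - 4686} = \sqrt{-4682} = i \sqrt{4682}$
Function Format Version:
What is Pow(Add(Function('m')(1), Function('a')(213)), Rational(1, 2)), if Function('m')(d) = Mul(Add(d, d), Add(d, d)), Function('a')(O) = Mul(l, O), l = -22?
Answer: Mul(I, Pow(4682, Rational(1, 2))) ≈ Mul(68.425, I)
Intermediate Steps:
Function('a')(O) = Mul(-22, O)
Function('m')(d) = Mul(4, Pow(d, 2)) (Function('m')(d) = Mul(Mul(2, d), Mul(2, d)) = Mul(4, Pow(d, 2)))
Pow(Add(Function('m')(1), Function('a')(213)), Rational(1, 2)) = Pow(Add(Mul(4, Pow(1, 2)), Mul(-22, 213)), Rational(1, 2)) = Pow(Add(Mul(4, 1), -4686), Rational(1, 2)) = Pow(Add(4, -4686), Rational(1, 2)) = Pow(-4682, Rational(1, 2)) = Mul(I, Pow(4682, Rational(1, 2)))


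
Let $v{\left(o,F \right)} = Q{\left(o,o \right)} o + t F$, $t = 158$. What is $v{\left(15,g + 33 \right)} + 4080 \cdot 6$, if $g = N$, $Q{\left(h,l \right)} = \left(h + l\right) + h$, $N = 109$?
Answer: $47591$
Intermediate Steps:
$Q{\left(h,l \right)} = l + 2 h$
$g = 109$
$v{\left(o,F \right)} = 3 o^{2} + 158 F$ ($v{\left(o,F \right)} = \left(o + 2 o\right) o + 158 F = 3 o o + 158 F = 3 o^{2} + 158 F$)
$v{\left(15,g + 33 \right)} + 4080 \cdot 6 = \left(3 \cdot 15^{2} + 158 \left(109 + 33\right)\right) + 4080 \cdot 6 = \left(3 \cdot 225 + 158 \cdot 142\right) + 24480 = \left(675 + 22436\right) + 24480 = 23111 + 24480 = 47591$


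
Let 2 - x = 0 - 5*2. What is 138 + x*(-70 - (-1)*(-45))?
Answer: -1242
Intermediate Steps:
x = 12 (x = 2 - (0 - 5*2) = 2 - (0 - 10) = 2 - 1*(-10) = 2 + 10 = 12)
138 + x*(-70 - (-1)*(-45)) = 138 + 12*(-70 - (-1)*(-45)) = 138 + 12*(-70 - 1*45) = 138 + 12*(-70 - 45) = 138 + 12*(-115) = 138 - 1380 = -1242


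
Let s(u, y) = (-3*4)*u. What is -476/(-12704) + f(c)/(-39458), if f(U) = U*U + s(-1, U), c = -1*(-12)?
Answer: 2100023/62659304 ≈ 0.033515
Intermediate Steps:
c = 12
s(u, y) = -12*u
f(U) = 12 + U² (f(U) = U*U - 12*(-1) = U² + 12 = 12 + U²)
-476/(-12704) + f(c)/(-39458) = -476/(-12704) + (12 + 12²)/(-39458) = -476*(-1/12704) + (12 + 144)*(-1/39458) = 119/3176 + 156*(-1/39458) = 119/3176 - 78/19729 = 2100023/62659304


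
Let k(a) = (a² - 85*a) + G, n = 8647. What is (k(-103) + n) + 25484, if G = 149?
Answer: 53644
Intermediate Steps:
k(a) = 149 + a² - 85*a (k(a) = (a² - 85*a) + 149 = 149 + a² - 85*a)
(k(-103) + n) + 25484 = ((149 + (-103)² - 85*(-103)) + 8647) + 25484 = ((149 + 10609 + 8755) + 8647) + 25484 = (19513 + 8647) + 25484 = 28160 + 25484 = 53644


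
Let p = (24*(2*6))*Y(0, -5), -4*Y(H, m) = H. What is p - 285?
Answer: -285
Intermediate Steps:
Y(H, m) = -H/4
p = 0 (p = (24*(2*6))*(-¼*0) = (24*12)*0 = 288*0 = 0)
p - 285 = 0 - 285 = -285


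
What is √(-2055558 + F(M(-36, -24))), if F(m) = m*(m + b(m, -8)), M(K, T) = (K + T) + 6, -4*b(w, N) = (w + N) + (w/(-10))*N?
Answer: I*√51351555/5 ≈ 1433.2*I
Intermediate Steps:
b(w, N) = -N/4 - w/4 + N*w/40 (b(w, N) = -((w + N) + (w/(-10))*N)/4 = -((N + w) + (w*(-⅒))*N)/4 = -((N + w) + (-w/10)*N)/4 = -((N + w) - N*w/10)/4 = -(N + w - N*w/10)/4 = -N/4 - w/4 + N*w/40)
M(K, T) = 6 + K + T
F(m) = m*(2 + 11*m/20) (F(m) = m*(m + (-¼*(-8) - m/4 + (1/40)*(-8)*m)) = m*(m + (2 - m/4 - m/5)) = m*(m + (2 - 9*m/20)) = m*(2 + 11*m/20))
√(-2055558 + F(M(-36, -24))) = √(-2055558 + (6 - 36 - 24)*(40 + 11*(6 - 36 - 24))/20) = √(-2055558 + (1/20)*(-54)*(40 + 11*(-54))) = √(-2055558 + (1/20)*(-54)*(40 - 594)) = √(-2055558 + (1/20)*(-54)*(-554)) = √(-2055558 + 7479/5) = √(-10270311/5) = I*√51351555/5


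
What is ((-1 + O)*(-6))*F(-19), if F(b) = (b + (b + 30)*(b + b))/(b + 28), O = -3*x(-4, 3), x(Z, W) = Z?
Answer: 9614/3 ≈ 3204.7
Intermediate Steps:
O = 12 (O = -3*(-4) = 12)
F(b) = (b + 2*b*(30 + b))/(28 + b) (F(b) = (b + (30 + b)*(2*b))/(28 + b) = (b + 2*b*(30 + b))/(28 + b))
((-1 + O)*(-6))*F(-19) = ((-1 + 12)*(-6))*(-19*(61 + 2*(-19))/(28 - 19)) = (11*(-6))*(-19*(61 - 38)/9) = -(-1254)*23/9 = -66*(-437/9) = 9614/3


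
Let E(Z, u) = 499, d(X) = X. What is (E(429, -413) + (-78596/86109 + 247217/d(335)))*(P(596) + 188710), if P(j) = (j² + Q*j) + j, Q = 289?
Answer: 127148190461548/143515 ≈ 8.8596e+8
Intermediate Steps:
P(j) = j² + 290*j (P(j) = (j² + 289*j) + j = j² + 290*j)
(E(429, -413) + (-78596/86109 + 247217/d(335)))*(P(596) + 188710) = (499 + (-78596/86109 + 247217/335))*(596*(290 + 596) + 188710) = (499 + (-78596*1/86109 + 247217*(1/335)))*(596*886 + 188710) = (499 + (-78596/86109 + 247217/335))*(528056 + 188710) = (499 + 21261278993/28846515)*716766 = (35655689978/28846515)*716766 = 127148190461548/143515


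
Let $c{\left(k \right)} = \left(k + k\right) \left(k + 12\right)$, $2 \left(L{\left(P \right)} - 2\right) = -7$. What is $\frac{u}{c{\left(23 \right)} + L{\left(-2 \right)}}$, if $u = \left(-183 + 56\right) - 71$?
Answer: $- \frac{396}{3217} \approx -0.1231$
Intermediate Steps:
$u = -198$ ($u = -127 - 71 = -198$)
$L{\left(P \right)} = - \frac{3}{2}$ ($L{\left(P \right)} = 2 + \frac{1}{2} \left(-7\right) = 2 - \frac{7}{2} = - \frac{3}{2}$)
$c{\left(k \right)} = 2 k \left(12 + k\right)$
$\frac{u}{c{\left(23 \right)} + L{\left(-2 \right)}} = - \frac{198}{2 \cdot 23 \left(12 + 23\right) - \frac{3}{2}} = - \frac{198}{2 \cdot 23 \cdot 35 - \frac{3}{2}} = - \frac{198}{1610 - \frac{3}{2}} = - \frac{198}{\frac{3217}{2}} = \left(-198\right) \frac{2}{3217} = - \frac{396}{3217}$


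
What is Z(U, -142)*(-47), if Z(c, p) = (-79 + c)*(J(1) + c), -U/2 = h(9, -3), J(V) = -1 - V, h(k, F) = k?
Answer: -91180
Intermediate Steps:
U = -18 (U = -2*9 = -18)
Z(c, p) = (-79 + c)*(-2 + c) (Z(c, p) = (-79 + c)*((-1 - 1*1) + c) = (-79 + c)*((-1 - 1) + c) = (-79 + c)*(-2 + c))
Z(U, -142)*(-47) = (158 + (-18)² - 81*(-18))*(-47) = (158 + 324 + 1458)*(-47) = 1940*(-47) = -91180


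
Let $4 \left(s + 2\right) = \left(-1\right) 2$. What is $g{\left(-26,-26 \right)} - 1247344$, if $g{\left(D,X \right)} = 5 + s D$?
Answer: $-1247274$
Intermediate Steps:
$s = - \frac{5}{2}$ ($s = -2 + \frac{\left(-1\right) 2}{4} = -2 + \frac{1}{4} \left(-2\right) = -2 - \frac{1}{2} = - \frac{5}{2} \approx -2.5$)
$g{\left(D,X \right)} = 5 - \frac{5 D}{2}$
$g{\left(-26,-26 \right)} - 1247344 = \left(5 - -65\right) - 1247344 = \left(5 + 65\right) - 1247344 = 70 - 1247344 = -1247274$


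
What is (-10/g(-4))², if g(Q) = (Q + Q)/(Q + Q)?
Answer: 100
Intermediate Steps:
g(Q) = 1 (g(Q) = (2*Q)/((2*Q)) = (2*Q)*(1/(2*Q)) = 1)
(-10/g(-4))² = (-10/1)² = (-10*1)² = (-10)² = 100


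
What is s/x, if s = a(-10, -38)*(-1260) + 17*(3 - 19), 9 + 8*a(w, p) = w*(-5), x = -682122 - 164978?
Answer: 313/39400 ≈ 0.0079442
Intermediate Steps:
x = -847100
a(w, p) = -9/8 - 5*w/8 (a(w, p) = -9/8 + (w*(-5))/8 = -9/8 + (-5*w)/8 = -9/8 - 5*w/8)
s = -13459/2 (s = (-9/8 - 5/8*(-10))*(-1260) + 17*(3 - 19) = (-9/8 + 25/4)*(-1260) + 17*(-16) = (41/8)*(-1260) - 272 = -12915/2 - 272 = -13459/2 ≈ -6729.5)
s/x = -13459/2/(-847100) = -13459/2*(-1/847100) = 313/39400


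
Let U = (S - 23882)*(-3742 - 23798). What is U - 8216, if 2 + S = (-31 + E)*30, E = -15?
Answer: 695762344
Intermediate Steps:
S = -1382 (S = -2 + (-31 - 15)*30 = -2 - 46*30 = -2 - 1380 = -1382)
U = 695770560 (U = (-1382 - 23882)*(-3742 - 23798) = -25264*(-27540) = 695770560)
U - 8216 = 695770560 - 8216 = 695762344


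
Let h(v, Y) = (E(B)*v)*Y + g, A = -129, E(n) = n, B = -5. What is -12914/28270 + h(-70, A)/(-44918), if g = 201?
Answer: 31392599/57719630 ≈ 0.54388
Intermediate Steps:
h(v, Y) = 201 - 5*Y*v (h(v, Y) = (-5*v)*Y + 201 = -5*Y*v + 201 = 201 - 5*Y*v)
-12914/28270 + h(-70, A)/(-44918) = -12914/28270 + (201 - 5*(-129)*(-70))/(-44918) = -12914*1/28270 + (201 - 45150)*(-1/44918) = -587/1285 - 44949*(-1/44918) = -587/1285 + 44949/44918 = 31392599/57719630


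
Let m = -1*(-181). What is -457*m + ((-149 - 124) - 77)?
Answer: -83067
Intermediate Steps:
m = 181
-457*m + ((-149 - 124) - 77) = -457*181 + ((-149 - 124) - 77) = -82717 + (-273 - 77) = -82717 - 350 = -83067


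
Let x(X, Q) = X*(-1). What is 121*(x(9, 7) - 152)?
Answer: -19481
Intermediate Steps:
x(X, Q) = -X
121*(x(9, 7) - 152) = 121*(-1*9 - 152) = 121*(-9 - 152) = 121*(-161) = -19481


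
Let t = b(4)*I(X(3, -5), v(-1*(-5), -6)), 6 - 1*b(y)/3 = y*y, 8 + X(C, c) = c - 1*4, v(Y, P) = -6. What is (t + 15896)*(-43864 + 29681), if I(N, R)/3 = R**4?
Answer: 1428852152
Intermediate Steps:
X(C, c) = -12 + c (X(C, c) = -8 + (c - 1*4) = -8 + (c - 4) = -8 + (-4 + c) = -12 + c)
b(y) = 18 - 3*y**2 (b(y) = 18 - 3*y*y = 18 - 3*y**2)
I(N, R) = 3*R**4
t = -116640 (t = (18 - 3*4**2)*(3*(-6)**4) = (18 - 3*16)*(3*1296) = (18 - 48)*3888 = -30*3888 = -116640)
(t + 15896)*(-43864 + 29681) = (-116640 + 15896)*(-43864 + 29681) = -100744*(-14183) = 1428852152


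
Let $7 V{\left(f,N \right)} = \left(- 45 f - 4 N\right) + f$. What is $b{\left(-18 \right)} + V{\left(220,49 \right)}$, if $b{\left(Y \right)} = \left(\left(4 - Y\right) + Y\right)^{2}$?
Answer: $- \frac{9764}{7} \approx -1394.9$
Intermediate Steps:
$b{\left(Y \right)} = 16$ ($b{\left(Y \right)} = 4^{2} = 16$)
$V{\left(f,N \right)} = - \frac{44 f}{7} - \frac{4 N}{7}$ ($V{\left(f,N \right)} = \frac{\left(- 45 f - 4 N\right) + f}{7} = \frac{- 44 f - 4 N}{7} = - \frac{44 f}{7} - \frac{4 N}{7}$)
$b{\left(-18 \right)} + V{\left(220,49 \right)} = 16 - \frac{9876}{7} = - \frac{9764}{7}$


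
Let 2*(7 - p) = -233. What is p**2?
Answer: 61009/4 ≈ 15252.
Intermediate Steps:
p = 247/2 (p = 7 - 1/2*(-233) = 7 + 233/2 = 247/2 ≈ 123.50)
p**2 = (247/2)**2 = 61009/4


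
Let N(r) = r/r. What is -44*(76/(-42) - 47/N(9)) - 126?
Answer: 42454/21 ≈ 2021.6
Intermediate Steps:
N(r) = 1
-44*(76/(-42) - 47/N(9)) - 126 = -44*(76/(-42) - 47/1) - 126 = -44*(76*(-1/42) - 47*1) - 126 = -44*(-38/21 - 47) - 126 = -44*(-1025/21) - 126 = 45100/21 - 126 = 42454/21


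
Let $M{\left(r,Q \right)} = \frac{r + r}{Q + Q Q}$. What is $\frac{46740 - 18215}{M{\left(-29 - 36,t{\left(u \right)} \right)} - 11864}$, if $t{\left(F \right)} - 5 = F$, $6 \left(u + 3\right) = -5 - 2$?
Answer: $- \frac{62755}{26288} \approx -2.3872$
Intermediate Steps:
$u = - \frac{25}{6}$ ($u = -3 + \frac{-5 - 2}{6} = -3 + \frac{1}{6} \left(-7\right) = -3 - \frac{7}{6} = - \frac{25}{6} \approx -4.1667$)
$t{\left(F \right)} = 5 + F$
$M{\left(r,Q \right)} = \frac{2 r}{Q + Q^{2}}$
$\frac{46740 - 18215}{M{\left(-29 - 36,t{\left(u \right)} \right)} - 11864} = \frac{46740 - 18215}{\frac{2 \left(-29 - 36\right)}{\left(5 - \frac{25}{6}\right) \left(1 + \left(5 - \frac{25}{6}\right)\right)} - 11864} = \frac{28525}{2 \left(-65\right) \frac{1}{\frac{5}{6}} \frac{1}{1 + \frac{5}{6}} - 11864} = \frac{28525}{2 \left(-65\right) \frac{6}{5} \frac{1}{\frac{11}{6}} - 11864} = \frac{28525}{2 \left(-65\right) \frac{6}{5} \cdot \frac{6}{11} - 11864} = \frac{28525}{- \frac{936}{11} - 11864} = \frac{28525}{- \frac{131440}{11}} = 28525 \left(- \frac{11}{131440}\right) = - \frac{62755}{26288}$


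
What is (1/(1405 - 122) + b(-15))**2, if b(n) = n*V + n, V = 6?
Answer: 18147861796/1646089 ≈ 11025.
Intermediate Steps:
b(n) = 7*n (b(n) = n*6 + n = 6*n + n = 7*n)
(1/(1405 - 122) + b(-15))**2 = (1/(1405 - 122) + 7*(-15))**2 = (1/1283 - 105)**2 = (-134714/1283)**2 = 18147861796/1646089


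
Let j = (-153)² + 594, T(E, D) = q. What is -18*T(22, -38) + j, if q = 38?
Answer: 23319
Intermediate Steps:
T(E, D) = 38
j = 24003 (j = 23409 + 594 = 24003)
-18*T(22, -38) + j = -18*38 + 24003 = -684 + 24003 = 23319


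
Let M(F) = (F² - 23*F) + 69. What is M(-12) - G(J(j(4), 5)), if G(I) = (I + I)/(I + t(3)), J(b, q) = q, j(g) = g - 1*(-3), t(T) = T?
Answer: 1951/4 ≈ 487.75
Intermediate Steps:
M(F) = 69 + F² - 23*F
j(g) = 3 + g (j(g) = g + 3 = 3 + g)
G(I) = 2*I/(3 + I) (G(I) = (I + I)/(I + 3) = (2*I)/(3 + I) = 2*I/(3 + I))
M(-12) - G(J(j(4), 5)) = (69 + (-12)² - 23*(-12)) - 2*5/(3 + 5) = (69 + 144 + 276) - 2*5/8 = 489 - 2*5/8 = 489 - 1*5/4 = 489 - 5/4 = 1951/4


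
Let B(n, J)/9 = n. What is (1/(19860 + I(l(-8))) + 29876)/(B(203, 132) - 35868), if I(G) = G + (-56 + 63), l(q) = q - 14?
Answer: -592889221/675543645 ≈ -0.87765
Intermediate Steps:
B(n, J) = 9*n
l(q) = -14 + q
I(G) = 7 + G (I(G) = G + 7 = 7 + G)
(1/(19860 + I(l(-8))) + 29876)/(B(203, 132) - 35868) = (1/(19860 + (7 + (-14 - 8))) + 29876)/(9*203 - 35868) = (1/(19860 + (7 - 22)) + 29876)/(1827 - 35868) = (1/(19860 - 15) + 29876)/(-34041) = (1/19845 + 29876)*(-1/34041) = (592889221/19845)*(-1/34041) = -592889221/675543645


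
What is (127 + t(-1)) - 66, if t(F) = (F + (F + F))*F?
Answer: 64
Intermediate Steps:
t(F) = 3*F² (t(F) = (F + 2*F)*F = (3*F)*F = 3*F²)
(127 + t(-1)) - 66 = (127 + 3*(-1)²) - 66 = (127 + 3*1) - 66 = (127 + 3) - 66 = 130 - 66 = 64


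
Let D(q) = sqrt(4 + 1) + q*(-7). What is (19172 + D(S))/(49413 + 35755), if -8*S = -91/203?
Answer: 4447813/19758976 + sqrt(5)/85168 ≈ 0.22513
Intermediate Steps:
S = 13/232 (S = -(-91)/(8*203) = -1/8*(-13/29) = 13/232 ≈ 0.056035)
D(q) = sqrt(5) - 7*q
(19172 + D(S))/(49413 + 35755) = (19172 + (sqrt(5) - 7*13/232))/(49413 + 35755) = (19172 + (sqrt(5) - 91/232))/85168 = (19172 + (-91/232 + sqrt(5)))*(1/85168) = (4447813/232 + sqrt(5))*(1/85168) = 4447813/19758976 + sqrt(5)/85168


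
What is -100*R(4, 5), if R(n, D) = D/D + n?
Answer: -500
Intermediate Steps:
R(n, D) = 1 + n
-100*R(4, 5) = -100*(1 + 4) = -100*5 = -500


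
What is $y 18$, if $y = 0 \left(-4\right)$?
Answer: $0$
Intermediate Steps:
$y = 0$
$y 18 = 0 \cdot 18 = 0$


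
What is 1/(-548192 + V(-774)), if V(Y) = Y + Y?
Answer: -1/549740 ≈ -1.8190e-6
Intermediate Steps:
V(Y) = 2*Y
1/(-548192 + V(-774)) = 1/(-548192 + 2*(-774)) = 1/(-548192 - 1548) = 1/(-549740) = -1/549740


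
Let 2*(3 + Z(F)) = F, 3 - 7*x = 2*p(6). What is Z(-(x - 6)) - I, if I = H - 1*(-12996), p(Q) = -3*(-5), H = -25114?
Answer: 169679/14 ≈ 12120.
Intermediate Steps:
p(Q) = 15
x = -27/7 (x = 3/7 - 2*15/7 = 3/7 - ⅐*30 = 3/7 - 30/7 = -27/7 ≈ -3.8571)
Z(F) = -3 + F/2
I = -12118 (I = -25114 - 1*(-12996) = -25114 + 12996 = -12118)
Z(-(x - 6)) - I = (-3 + (-(-27/7 - 6))/2) - 1*(-12118) = (-3 + (-1*(-69/7))/2) + 12118 = (-3 + (½)*(69/7)) + 12118 = (-3 + 69/14) + 12118 = 27/14 + 12118 = 169679/14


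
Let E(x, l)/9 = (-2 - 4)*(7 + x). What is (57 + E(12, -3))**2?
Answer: 938961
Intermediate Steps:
E(x, l) = -378 - 54*x (E(x, l) = 9*((-2 - 4)*(7 + x)) = 9*(-6*(7 + x)) = 9*(-42 - 6*x) = -378 - 54*x)
(57 + E(12, -3))**2 = (57 + (-378 - 54*12))**2 = (57 + (-378 - 648))**2 = (57 - 1026)**2 = (-969)**2 = 938961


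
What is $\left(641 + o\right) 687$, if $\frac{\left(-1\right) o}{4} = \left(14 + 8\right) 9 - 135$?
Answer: $267243$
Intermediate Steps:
$o = -252$ ($o = - 4 \left(\left(14 + 8\right) 9 - 135\right) = - 4 \left(22 \cdot 9 - 135\right) = - 4 \left(198 - 135\right) = \left(-4\right) 63 = -252$)
$\left(641 + o\right) 687 = \left(641 - 252\right) 687 = 389 \cdot 687 = 267243$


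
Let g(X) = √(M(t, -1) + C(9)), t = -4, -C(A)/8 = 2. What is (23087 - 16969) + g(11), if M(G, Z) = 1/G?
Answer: 6118 + I*√65/2 ≈ 6118.0 + 4.0311*I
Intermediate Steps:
C(A) = -16 (C(A) = -8*2 = -16)
g(X) = I*√65/2 (g(X) = √(1/(-4) - 16) = √(-¼ - 16) = √(-65/4) = I*√65/2)
(23087 - 16969) + g(11) = (23087 - 16969) + I*√65/2 = 6118 + I*√65/2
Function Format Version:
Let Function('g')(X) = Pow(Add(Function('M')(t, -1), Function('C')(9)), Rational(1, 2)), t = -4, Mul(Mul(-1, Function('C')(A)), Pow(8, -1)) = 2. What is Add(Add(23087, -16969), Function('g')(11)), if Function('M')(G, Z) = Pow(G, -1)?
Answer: Add(6118, Mul(Rational(1, 2), I, Pow(65, Rational(1, 2)))) ≈ Add(6118.0, Mul(4.0311, I))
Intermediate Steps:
Function('C')(A) = -16 (Function('C')(A) = Mul(-8, 2) = -16)
Function('g')(X) = Mul(Rational(1, 2), I, Pow(65, Rational(1, 2))) (Function('g')(X) = Pow(Add(Pow(-4, -1), -16), Rational(1, 2)) = Pow(Add(Rational(-1, 4), -16), Rational(1, 2)) = Pow(Rational(-65, 4), Rational(1, 2)) = Mul(Rational(1, 2), I, Pow(65, Rational(1, 2))))
Add(Add(23087, -16969), Function('g')(11)) = Add(Add(23087, -16969), Mul(Rational(1, 2), I, Pow(65, Rational(1, 2)))) = Add(6118, Mul(Rational(1, 2), I, Pow(65, Rational(1, 2))))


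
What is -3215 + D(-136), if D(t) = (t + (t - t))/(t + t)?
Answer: -6429/2 ≈ -3214.5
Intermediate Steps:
D(t) = 1/2 (D(t) = (t + 0)/((2*t)) = t*(1/(2*t)) = 1/2)
-3215 + D(-136) = -3215 + 1/2 = -6429/2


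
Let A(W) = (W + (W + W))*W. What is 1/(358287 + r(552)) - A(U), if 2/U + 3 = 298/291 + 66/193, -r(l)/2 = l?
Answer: -13519864908568163/3008034265410063 ≈ -4.4946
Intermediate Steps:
r(l) = -2*l
U = -112326/91769 (U = 2/(-3 + (298/291 + 66/193)) = 2/(-3 + 76720/56163) = 2/(-91769/56163) = 2*(-56163/91769) = -112326/91769 ≈ -1.2240)
A(W) = 3*W² (A(W) = (W + 2*W)*W = (3*W)*W = 3*W²)
1/(358287 + r(552)) - A(U) = 1/(358287 - 2*552) - 3*(-112326/91769)² = 1/(358287 - 1104) - 3*12617130276/8421549361 = 1/357183 - 1*37851390828/8421549361 = 1/357183 - 37851390828/8421549361 = -13519864908568163/3008034265410063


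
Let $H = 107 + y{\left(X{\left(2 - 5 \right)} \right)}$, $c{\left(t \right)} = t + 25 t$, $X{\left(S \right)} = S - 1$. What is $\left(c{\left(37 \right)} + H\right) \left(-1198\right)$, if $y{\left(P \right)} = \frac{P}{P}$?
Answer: $-1281860$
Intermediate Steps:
$X{\left(S \right)} = -1 + S$
$c{\left(t \right)} = 26 t$
$y{\left(P \right)} = 1$
$H = 108$ ($H = 107 + 1 = 108$)
$\left(c{\left(37 \right)} + H\right) \left(-1198\right) = \left(26 \cdot 37 + 108\right) \left(-1198\right) = \left(962 + 108\right) \left(-1198\right) = 1070 \left(-1198\right) = -1281860$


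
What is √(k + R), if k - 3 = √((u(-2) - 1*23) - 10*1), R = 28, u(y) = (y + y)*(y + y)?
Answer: √(31 + I*√17) ≈ 5.58 + 0.36945*I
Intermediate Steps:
u(y) = 4*y² (u(y) = (2*y)*(2*y) = 4*y²)
k = 3 + I*√17 (k = 3 + √((4*(-2)² - 1*23) - 10*1) = 3 + √((4*4 - 23) - 10) = 3 + √((16 - 23) - 10) = 3 + √(-7 - 10) = 3 + √(-17) = 3 + I*√17 ≈ 3.0 + 4.1231*I)
√(k + R) = √((3 + I*√17) + 28) = √(31 + I*√17)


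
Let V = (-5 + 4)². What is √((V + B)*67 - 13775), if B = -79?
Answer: I*√19001 ≈ 137.84*I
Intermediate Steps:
V = 1 (V = (-1)² = 1)
√((V + B)*67 - 13775) = √((1 - 79)*67 - 13775) = √(-78*67 - 13775) = √(-5226 - 13775) = √(-19001) = I*√19001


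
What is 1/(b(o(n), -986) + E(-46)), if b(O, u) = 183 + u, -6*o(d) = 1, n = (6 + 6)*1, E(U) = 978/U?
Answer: -23/18958 ≈ -0.0012132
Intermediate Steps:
n = 12 (n = 12*1 = 12)
o(d) = -⅙ (o(d) = -⅙*1 = -⅙)
1/(b(o(n), -986) + E(-46)) = 1/((183 - 986) + 978/(-46)) = 1/(-803 + 978*(-1/46)) = 1/(-803 - 489/23) = 1/(-18958/23) = -23/18958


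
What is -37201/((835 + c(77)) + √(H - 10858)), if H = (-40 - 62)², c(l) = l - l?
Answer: -31062835/697679 + 37201*I*√454/697679 ≈ -44.523 + 1.1361*I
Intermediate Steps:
c(l) = 0
H = 10404 (H = (-102)² = 10404)
-37201/((835 + c(77)) + √(H - 10858)) = -37201/((835 + 0) + √(10404 - 10858)) = -37201/(835 + √(-454)) = -37201/(835 + I*√454)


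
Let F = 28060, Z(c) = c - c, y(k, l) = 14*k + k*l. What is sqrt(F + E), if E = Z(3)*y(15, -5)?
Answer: 2*sqrt(7015) ≈ 167.51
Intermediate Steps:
Z(c) = 0
E = 0 (E = 0*(15*(14 - 5)) = 0*(15*9) = 0*135 = 0)
sqrt(F + E) = sqrt(28060 + 0) = sqrt(28060) = 2*sqrt(7015)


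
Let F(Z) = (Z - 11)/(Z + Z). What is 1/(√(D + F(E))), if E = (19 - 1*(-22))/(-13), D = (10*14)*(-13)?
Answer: -I*√190978/18632 ≈ -0.023455*I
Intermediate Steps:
D = -1820 (D = 140*(-13) = -1820)
E = -41/13 (E = (19 + 22)*(-1/13) = 41*(-1/13) = -41/13 ≈ -3.1538)
F(Z) = (-11 + Z)/(2*Z) (F(Z) = (-11 + Z)/((2*Z)) = (-11 + Z)*(1/(2*Z)) = (-11 + Z)/(2*Z))
1/(√(D + F(E))) = 1/(√(-1820 + (-11 - 41/13)/(2*(-41/13)))) = 1/(√(-1820 + (½)*(-13/41)*(-184/13))) = 1/(√(-1820 + 92/41)) = 1/(√(-74528/41)) = 1/(4*I*√190978/41) = -I*√190978/18632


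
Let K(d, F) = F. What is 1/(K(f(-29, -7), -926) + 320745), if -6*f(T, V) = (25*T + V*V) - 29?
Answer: 1/319819 ≈ 3.1268e-6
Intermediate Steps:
f(T, V) = 29/6 - 25*T/6 - V²/6 (f(T, V) = -((25*T + V*V) - 29)/6 = -((25*T + V²) - 29)/6 = -((V² + 25*T) - 29)/6 = -(-29 + V² + 25*T)/6 = 29/6 - 25*T/6 - V²/6)
1/(K(f(-29, -7), -926) + 320745) = 1/(-926 + 320745) = 1/319819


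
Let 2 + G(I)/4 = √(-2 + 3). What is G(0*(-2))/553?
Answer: -4/553 ≈ -0.0072333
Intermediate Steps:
G(I) = -4 (G(I) = -8 + 4*√(-2 + 3) = -8 + 4*√1 = -8 + 4*1 = -8 + 4 = -4)
G(0*(-2))/553 = -4/553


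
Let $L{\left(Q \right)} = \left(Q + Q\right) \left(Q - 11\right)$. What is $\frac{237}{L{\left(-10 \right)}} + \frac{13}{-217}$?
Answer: $\frac{2189}{4340} \approx 0.50438$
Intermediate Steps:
$L{\left(Q \right)} = 2 Q \left(-11 + Q\right)$
$\frac{237}{L{\left(-10 \right)}} + \frac{13}{-217} = \frac{237}{2 \left(-10\right) \left(-11 - 10\right)} + \frac{13}{-217} = \frac{237}{2 \left(-10\right) \left(-21\right)} + 13 \left(- \frac{1}{217}\right) = \frac{237}{420} - \frac{13}{217} = 237 \cdot \frac{1}{420} - \frac{13}{217} = \frac{79}{140} - \frac{13}{217} = \frac{2189}{4340}$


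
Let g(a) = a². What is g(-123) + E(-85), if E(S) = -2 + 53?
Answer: 15180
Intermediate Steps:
E(S) = 51
g(-123) + E(-85) = (-123)² + 51 = 15129 + 51 = 15180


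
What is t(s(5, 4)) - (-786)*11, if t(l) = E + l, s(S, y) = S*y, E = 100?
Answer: 8766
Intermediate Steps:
t(l) = 100 + l
t(s(5, 4)) - (-786)*11 = (100 + 5*4) - (-786)*11 = (100 + 20) - 1*(-8646) = 120 + 8646 = 8766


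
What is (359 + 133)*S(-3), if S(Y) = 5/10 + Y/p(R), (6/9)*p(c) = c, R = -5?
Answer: 2214/5 ≈ 442.80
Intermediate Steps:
p(c) = 3*c/2
S(Y) = 1/2 - 2*Y/15 (S(Y) = 5/10 + Y/(((3/2)*(-5))) = 5*(1/10) + Y/(-15/2) = 1/2 + Y*(-2/15) = 1/2 - 2*Y/15)
(359 + 133)*S(-3) = (359 + 133)*(1/2 - 2/15*(-3)) = 492*(1/2 + 2/5) = 492*(9/10) = 2214/5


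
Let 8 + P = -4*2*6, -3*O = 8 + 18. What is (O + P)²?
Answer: 37636/9 ≈ 4181.8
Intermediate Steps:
O = -26/3 (O = -(8 + 18)/3 = -⅓*26 = -26/3 ≈ -8.6667)
P = -56 (P = -8 - 4*2*6 = -8 - 8*6 = -8 - 48 = -56)
(O + P)² = (-26/3 - 56)² = (-194/3)² = 37636/9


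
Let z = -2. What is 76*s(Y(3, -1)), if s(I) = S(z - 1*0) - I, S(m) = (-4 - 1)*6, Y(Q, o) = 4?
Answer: -2584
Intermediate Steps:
S(m) = -30 (S(m) = -5*6 = -30)
s(I) = -30 - I
76*s(Y(3, -1)) = 76*(-30 - 1*4) = 76*(-30 - 4) = 76*(-34) = -2584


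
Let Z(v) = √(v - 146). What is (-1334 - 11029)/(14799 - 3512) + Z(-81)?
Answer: -12363/11287 + I*√227 ≈ -1.0953 + 15.067*I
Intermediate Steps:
Z(v) = √(-146 + v)
(-1334 - 11029)/(14799 - 3512) + Z(-81) = (-1334 - 11029)/(14799 - 3512) + √(-146 - 81) = -12363/11287 + √(-227) = -12363*1/11287 + I*√227 = -12363/11287 + I*√227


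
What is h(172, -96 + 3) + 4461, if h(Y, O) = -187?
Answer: 4274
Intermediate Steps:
h(172, -96 + 3) + 4461 = -187 + 4461 = 4274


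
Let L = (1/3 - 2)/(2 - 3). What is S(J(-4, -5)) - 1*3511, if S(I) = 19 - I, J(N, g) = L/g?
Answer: -10475/3 ≈ -3491.7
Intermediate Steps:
L = 5/3 (L = (1*(⅓) - 2)/(-1) = (⅓ - 2)*(-1) = -5/3*(-1) = 5/3 ≈ 1.6667)
J(N, g) = 5/(3*g)
S(J(-4, -5)) - 1*3511 = (19 - 5/(3*(-5))) - 1*3511 = (19 - 5*(-1)/(3*5)) - 3511 = (19 - 1*(-⅓)) - 3511 = (19 + ⅓) - 3511 = 58/3 - 3511 = -10475/3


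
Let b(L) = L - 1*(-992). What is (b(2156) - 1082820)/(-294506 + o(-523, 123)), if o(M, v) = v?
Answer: 1079672/294383 ≈ 3.6676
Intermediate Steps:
b(L) = 992 + L (b(L) = L + 992 = 992 + L)
(b(2156) - 1082820)/(-294506 + o(-523, 123)) = ((992 + 2156) - 1082820)/(-294506 + 123) = (3148 - 1082820)/(-294383) = -1079672*(-1/294383) = 1079672/294383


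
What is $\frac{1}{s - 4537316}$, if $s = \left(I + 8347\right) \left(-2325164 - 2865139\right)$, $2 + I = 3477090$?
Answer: $- \frac{1}{18090468274121} \approx -5.5278 \cdot 10^{-14}$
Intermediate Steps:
$I = 3477088$ ($I = -2 + 3477090 = 3477088$)
$s = -18090463736805$ ($s = \left(3477088 + 8347\right) \left(-2325164 - 2865139\right) = 3485435 \left(-5190303\right) = -18090463736805$)
$\frac{1}{s - 4537316} = \frac{1}{-18090463736805 - 4537316} = \frac{1}{-18090468274121} = - \frac{1}{18090468274121}$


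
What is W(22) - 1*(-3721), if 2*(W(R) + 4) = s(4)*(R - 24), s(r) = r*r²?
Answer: 3653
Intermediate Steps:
s(r) = r³
W(R) = -772 + 32*R (W(R) = -4 + (4³*(R - 24))/2 = -4 + (64*(-24 + R))/2 = -4 + (-1536 + 64*R)/2 = -4 + (-768 + 32*R) = -772 + 32*R)
W(22) - 1*(-3721) = (-772 + 32*22) - 1*(-3721) = (-772 + 704) + 3721 = -68 + 3721 = 3653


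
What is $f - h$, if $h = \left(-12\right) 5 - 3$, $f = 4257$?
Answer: $4320$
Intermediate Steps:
$h = -63$ ($h = -60 - 3 = -63$)
$f - h = 4257 - -63 = 4257 + 63 = 4320$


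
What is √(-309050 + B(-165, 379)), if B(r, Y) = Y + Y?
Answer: 2*I*√77073 ≈ 555.24*I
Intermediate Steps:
B(r, Y) = 2*Y
√(-309050 + B(-165, 379)) = √(-309050 + 2*379) = √(-309050 + 758) = √(-308292) = 2*I*√77073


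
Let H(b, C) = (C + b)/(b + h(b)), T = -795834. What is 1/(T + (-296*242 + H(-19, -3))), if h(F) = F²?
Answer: -171/148336697 ≈ -1.1528e-6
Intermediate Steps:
H(b, C) = (C + b)/(b + b²)
1/(T + (-296*242 + H(-19, -3))) = 1/(-795834 + (-296*242 + (-3 - 19)/((-19)*(1 - 19)))) = 1/(-795834 + (-71632 - 1/19*(-22)/(-18))) = 1/(-795834 + (-71632 - 1/19*(-1/18)*(-22))) = 1/(-795834 + (-71632 - 11/171)) = 1/(-795834 - 12249083/171) = 1/(-148336697/171) = -171/148336697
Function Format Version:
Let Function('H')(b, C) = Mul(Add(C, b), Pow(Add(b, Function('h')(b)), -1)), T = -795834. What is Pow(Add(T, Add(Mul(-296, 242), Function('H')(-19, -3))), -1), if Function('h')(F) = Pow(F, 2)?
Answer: Rational(-171, 148336697) ≈ -1.1528e-6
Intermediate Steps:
Function('H')(b, C) = Mul(Pow(Add(b, Pow(b, 2)), -1), Add(C, b)) (Function('H')(b, C) = Mul(Add(C, b), Pow(Add(b, Pow(b, 2)), -1)) = Mul(Pow(Add(b, Pow(b, 2)), -1), Add(C, b)))
Pow(Add(T, Add(Mul(-296, 242), Function('H')(-19, -3))), -1) = Pow(Add(-795834, Add(Mul(-296, 242), Mul(Pow(-19, -1), Pow(Add(1, -19), -1), Add(-3, -19)))), -1) = Pow(Add(-795834, Add(-71632, Mul(Rational(-1, 19), Pow(-18, -1), -22))), -1) = Pow(Add(-795834, Add(-71632, Mul(Rational(-1, 19), Rational(-1, 18), -22))), -1) = Pow(Add(-795834, Add(-71632, Rational(-11, 171))), -1) = Pow(Add(-795834, Rational(-12249083, 171)), -1) = Pow(Rational(-148336697, 171), -1) = Rational(-171, 148336697)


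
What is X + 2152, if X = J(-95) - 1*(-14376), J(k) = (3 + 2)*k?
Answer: 16053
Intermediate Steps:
J(k) = 5*k
X = 13901 (X = 5*(-95) - 1*(-14376) = -475 + 14376 = 13901)
X + 2152 = 13901 + 2152 = 16053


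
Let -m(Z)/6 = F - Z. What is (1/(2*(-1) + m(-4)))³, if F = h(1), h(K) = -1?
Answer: -1/8000 ≈ -0.00012500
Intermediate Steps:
F = -1
m(Z) = 6 + 6*Z (m(Z) = -6*(-1 - Z) = 6 + 6*Z)
(1/(2*(-1) + m(-4)))³ = (1/(2*(-1) + (6 + 6*(-4))))³ = (1/(-2 + (6 - 24)))³ = (1/(-2 - 18))³ = (1/(-20))³ = (-1/20)³ = -1/8000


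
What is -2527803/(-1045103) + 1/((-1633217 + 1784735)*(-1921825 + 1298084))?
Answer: 238897577707617811/98770582658560314 ≈ 2.4187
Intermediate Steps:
-2527803/(-1045103) + 1/((-1633217 + 1784735)*(-1921825 + 1298084)) = -2527803*(-1/1045103) + 1/(151518*(-623741)) = 2527803/1045103 + (1/151518)*(-1/623741) = 2527803/1045103 - 1/94507988838 = 238897577707617811/98770582658560314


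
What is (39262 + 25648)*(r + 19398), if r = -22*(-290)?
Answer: 1673249980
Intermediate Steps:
r = 6380
(39262 + 25648)*(r + 19398) = (39262 + 25648)*(6380 + 19398) = 64910*25778 = 1673249980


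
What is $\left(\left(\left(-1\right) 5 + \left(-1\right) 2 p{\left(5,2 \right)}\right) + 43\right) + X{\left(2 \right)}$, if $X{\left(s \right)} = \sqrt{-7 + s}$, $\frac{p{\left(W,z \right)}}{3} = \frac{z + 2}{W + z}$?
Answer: $\frac{242}{7} + i \sqrt{5} \approx 34.571 + 2.2361 i$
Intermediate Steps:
$p{\left(W,z \right)} = \frac{3 \left(2 + z\right)}{W + z}$ ($p{\left(W,z \right)} = 3 \frac{z + 2}{W + z} = 3 \frac{2 + z}{W + z} = \frac{3 \left(2 + z\right)}{W + z}$)
$\left(\left(\left(-1\right) 5 + \left(-1\right) 2 p{\left(5,2 \right)}\right) + 43\right) + X{\left(2 \right)} = \left(\left(\left(-1\right) 5 + \left(-1\right) 2 \frac{3 \left(2 + 2\right)}{5 + 2}\right) + 43\right) + \sqrt{-7 + 2} = \left(\left(-5 - 2 \cdot 3 \cdot \frac{1}{7} \cdot 4\right) + 43\right) + \sqrt{-5} = \left(\left(-5 - 2 \cdot 3 \cdot \frac{1}{7} \cdot 4\right) + 43\right) + i \sqrt{5} = \left(\left(-5 - \frac{24}{7}\right) + 43\right) + i \sqrt{5} = \left(- \frac{59}{7} + 43\right) + i \sqrt{5} = \frac{242}{7} + i \sqrt{5}$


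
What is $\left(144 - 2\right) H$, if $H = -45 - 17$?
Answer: $-8804$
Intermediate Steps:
$H = -62$
$\left(144 - 2\right) H = \left(144 - 2\right) \left(-62\right) = 142 \left(-62\right) = -8804$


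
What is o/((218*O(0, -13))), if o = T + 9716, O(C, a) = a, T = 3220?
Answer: -6468/1417 ≈ -4.5646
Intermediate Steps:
o = 12936 (o = 3220 + 9716 = 12936)
o/((218*O(0, -13))) = 12936/((218*(-13))) = 12936/(-2834) = 12936*(-1/2834) = -6468/1417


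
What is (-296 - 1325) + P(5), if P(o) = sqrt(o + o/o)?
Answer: -1621 + sqrt(6) ≈ -1618.6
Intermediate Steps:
P(o) = sqrt(1 + o) (P(o) = sqrt(o + 1) = sqrt(1 + o))
(-296 - 1325) + P(5) = (-296 - 1325) + sqrt(1 + 5) = -1621 + sqrt(6)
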